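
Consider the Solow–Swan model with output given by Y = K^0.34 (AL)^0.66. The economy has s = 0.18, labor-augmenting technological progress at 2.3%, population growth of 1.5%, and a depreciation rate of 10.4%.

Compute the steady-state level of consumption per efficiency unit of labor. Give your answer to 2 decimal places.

At the steady state, Δk = 0, so s·k^α = (n + g + δ)·k.
Dividing both sides by k: k^(1−α) = s / (n + g + δ).
k^0.66 = 0.18 / (0.015 + 0.023 + 0.104) = 0.18 / 0.142 = 1.2676
k* = 1.2676^(1/0.66) ≈ 1.4323
y* = (k*)^α = 1.4323^0.34 ≈ 1.1299
c* = (1 − s)·y* = (1 − 0.18) × 1.1299 ≈ 0.9265

c* = 0.93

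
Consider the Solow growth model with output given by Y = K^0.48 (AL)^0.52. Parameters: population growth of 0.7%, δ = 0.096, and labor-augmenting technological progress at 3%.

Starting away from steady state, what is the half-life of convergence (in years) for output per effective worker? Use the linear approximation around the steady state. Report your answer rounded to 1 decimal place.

about 10.0 years

Near the steady state the convergence rate is λ = (1 − α)(n + g + δ).
λ = (1 − 0.48) × 0.133 = 0.52 × 0.133 = 0.06916
Half-life = ln 2 / λ = 0.6931 / 0.06916 ≈ 10.02 years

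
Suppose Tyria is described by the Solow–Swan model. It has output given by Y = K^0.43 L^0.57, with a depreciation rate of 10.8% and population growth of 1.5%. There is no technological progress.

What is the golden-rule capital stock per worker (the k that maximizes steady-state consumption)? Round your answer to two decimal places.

k_gold ≈ 8.99

The golden rule sets f'(k) = n + δ, i.e. α·k^(α−1) = n + δ.
So k^(1−α) = α / (n + δ) = 0.43 / 0.123 = 3.4959.
k_gold = 3.4959^(1/0.57) ≈ 8.9869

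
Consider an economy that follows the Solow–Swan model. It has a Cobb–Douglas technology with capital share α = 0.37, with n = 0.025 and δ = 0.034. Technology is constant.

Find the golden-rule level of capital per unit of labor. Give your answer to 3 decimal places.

k_gold ≈ 18.435

The golden rule sets f'(k) = n + δ, i.e. α·k^(α−1) = n + δ.
So k^(1−α) = α / (n + δ) = 0.37 / 0.059 = 6.2712.
k_gold = 6.2712^(1/0.63) ≈ 18.4347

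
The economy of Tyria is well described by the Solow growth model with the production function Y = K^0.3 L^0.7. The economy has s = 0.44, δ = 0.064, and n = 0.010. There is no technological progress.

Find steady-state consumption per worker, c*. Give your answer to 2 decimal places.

c* ≈ 1.20

At the steady state, Δk = 0, so s·k^α = (n + δ)·k.
Dividing both sides by k: k^(1−α) = s / (n + δ).
k^0.7 = 0.44 / (0.010 + 0.064) = 0.44 / 0.074 = 5.9459
k* = 5.9459^(1/0.7) ≈ 12.7651
y* = (k*)^α = 12.7651^0.3 ≈ 2.1469
c* = (1 − s)·y* = (1 − 0.44) × 2.1469 ≈ 1.2023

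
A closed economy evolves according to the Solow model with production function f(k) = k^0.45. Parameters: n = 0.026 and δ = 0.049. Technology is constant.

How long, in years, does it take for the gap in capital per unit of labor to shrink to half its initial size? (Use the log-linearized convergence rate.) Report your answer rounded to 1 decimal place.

Near the steady state the convergence rate is λ = (1 − α)(n + δ).
λ = (1 − 0.45) × 0.075 = 0.55 × 0.075 = 0.04125
Half-life = ln 2 / λ = 0.6931 / 0.04125 ≈ 16.80 years

t_½ ≈ 16.8 years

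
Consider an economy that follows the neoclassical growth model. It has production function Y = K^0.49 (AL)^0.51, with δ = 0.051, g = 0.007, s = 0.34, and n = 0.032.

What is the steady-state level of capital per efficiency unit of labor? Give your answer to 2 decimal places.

Steady state requires s·f(k) = (n + g + δ)·k, i.e. s·k^α = (n + g + δ)·k.
Dividing both sides by k: k^(1−α) = s / (n + g + δ).
k^0.51 = 0.34 / (0.032 + 0.007 + 0.051) = 0.34 / 0.090 = 3.7778
k* = 3.7778^(1/0.51) ≈ 13.5469

k* ≈ 13.55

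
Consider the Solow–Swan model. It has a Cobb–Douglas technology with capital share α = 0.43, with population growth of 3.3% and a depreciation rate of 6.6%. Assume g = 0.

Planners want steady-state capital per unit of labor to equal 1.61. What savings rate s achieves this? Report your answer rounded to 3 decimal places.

Steady state requires s·f(k) = (n + δ)·k, i.e. s·k^α = (n + δ)·k.
So s / (n + δ) = (k*)^(1−α) = 1.61^0.57 = 1.3119.
Therefore s = 1.3119 × (n + δ) = 1.3119 × 0.099 = 0.1299.

s ≈ 0.130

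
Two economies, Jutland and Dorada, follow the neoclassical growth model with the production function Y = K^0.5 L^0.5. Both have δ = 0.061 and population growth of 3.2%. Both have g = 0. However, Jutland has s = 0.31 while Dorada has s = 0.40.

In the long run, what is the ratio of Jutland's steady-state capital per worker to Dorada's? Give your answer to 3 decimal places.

Steady-state k* = [s/(n + δ)]^(1/(1−α)), so the ratio is [ (s_J/(n + δ)_J) / (s_D/(n + δ)_D) ]^2.
s_J/(n + δ)_J = 0.31/0.093 = 3.3333; s_D/(n + δ)_D = 0.40/0.093 = 4.3011.
Ratio = (3.3333/4.3011)^2 = 0.7750^2 ≈ 0.6006

ratio ≈ 0.601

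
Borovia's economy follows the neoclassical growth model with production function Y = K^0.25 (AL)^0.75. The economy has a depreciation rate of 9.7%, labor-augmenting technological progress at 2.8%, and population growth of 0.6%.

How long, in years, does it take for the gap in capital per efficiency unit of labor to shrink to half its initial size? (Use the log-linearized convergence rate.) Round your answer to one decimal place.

Near the steady state the convergence rate is λ = (1 − α)(n + g + δ).
λ = (1 − 0.25) × 0.131 = 0.75 × 0.131 = 0.09825
Half-life = ln 2 / λ = 0.6931 / 0.09825 ≈ 7.05 years

half-life ≈ 7.1 years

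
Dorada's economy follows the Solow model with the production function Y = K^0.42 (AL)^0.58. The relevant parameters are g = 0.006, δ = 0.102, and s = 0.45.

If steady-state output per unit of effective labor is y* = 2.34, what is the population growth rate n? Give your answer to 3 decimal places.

In steady state, investment equals break-even investment: s·k^α = (n + g + δ)·k.
Since y* = [s/(n + g + δ)]^(α/(1−α)), we have s/(n + g + δ) = (y*)^((1−α)/α) = 2.34^1.381 = 3.2351.
Therefore n + g + δ = s / 3.2351 = 0.45 / 3.2351 = 0.1391, so n = 0.1391 − 0.108 = 0.0311.

n ≈ 0.031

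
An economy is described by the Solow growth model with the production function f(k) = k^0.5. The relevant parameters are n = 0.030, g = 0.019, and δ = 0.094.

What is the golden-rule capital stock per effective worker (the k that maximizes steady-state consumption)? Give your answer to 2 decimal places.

k_gold ≈ 12.23

The golden rule sets f'(k) = n + g + δ, i.e. α·k^(α−1) = n + g + δ.
So k^(1−α) = α / (n + g + δ) = 0.5 / 0.143 = 3.4965.
k_gold = 3.4965^(1/0.5) ≈ 12.2255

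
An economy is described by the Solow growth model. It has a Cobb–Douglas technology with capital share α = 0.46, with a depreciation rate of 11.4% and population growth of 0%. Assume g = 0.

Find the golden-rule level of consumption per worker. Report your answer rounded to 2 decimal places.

At the golden rule, f'(k) = n + δ, so α·k^(α−1) = n + δ and k_gold = (α/(n + δ))^(1/(1−α)).
k_gold = (0.46/0.114)^(1/0.54) = 4.0351^1.8519 ≈ 13.2429
c_gold = f(k_gold) − (n + δ)·k_gold = 3.2818 − 0.114×13.2429 ≈ 1.7721

c_gold ≈ 1.77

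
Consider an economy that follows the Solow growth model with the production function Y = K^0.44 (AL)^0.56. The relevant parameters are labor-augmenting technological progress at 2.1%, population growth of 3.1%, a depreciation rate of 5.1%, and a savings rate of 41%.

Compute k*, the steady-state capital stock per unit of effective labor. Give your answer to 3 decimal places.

At the steady state, Δk = 0, so s·k^α = (n + g + δ)·k.
Dividing both sides by k: k^(1−α) = s / (n + g + δ).
k^0.56 = 0.41 / (0.031 + 0.021 + 0.051) = 0.41 / 0.103 = 3.9806
k* = 3.9806^(1/0.56) ≈ 11.7852

k* ≈ 11.785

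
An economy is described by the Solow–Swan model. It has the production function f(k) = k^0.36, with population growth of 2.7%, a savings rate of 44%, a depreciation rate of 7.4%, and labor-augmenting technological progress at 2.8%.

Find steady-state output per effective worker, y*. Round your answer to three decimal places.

In steady state, investment equals break-even investment: s·k^α = (n + g + δ)·k.
Rearranging, k^(1−α) = s / (n + g + δ).
k^0.64 = 0.44 / (0.027 + 0.028 + 0.074) = 0.44 / 0.129 = 3.4109
k* = 3.4109^(1/0.64) ≈ 6.8015
y* = (k*)^α = 6.8015^0.36 ≈ 1.9941

y* ≈ 1.994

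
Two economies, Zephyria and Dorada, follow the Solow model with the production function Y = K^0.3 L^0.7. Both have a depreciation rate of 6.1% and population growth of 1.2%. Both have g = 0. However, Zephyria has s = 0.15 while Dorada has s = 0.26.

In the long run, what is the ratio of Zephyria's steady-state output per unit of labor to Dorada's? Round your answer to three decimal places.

y*_Z / y*_D ≈ 0.790

Steady-state y* = [s/(n + δ)]^(α/(1−α)), so the ratio is [ (s_Z/(n + δ)_Z) / (s_D/(n + δ)_D) ]^0.4286.
s_Z/(n + δ)_Z = 0.15/0.073 = 2.0548; s_D/(n + δ)_D = 0.26/0.073 = 3.5616.
Ratio = (2.0548/3.5616)^0.4286 = 0.5769^0.4286 ≈ 0.7900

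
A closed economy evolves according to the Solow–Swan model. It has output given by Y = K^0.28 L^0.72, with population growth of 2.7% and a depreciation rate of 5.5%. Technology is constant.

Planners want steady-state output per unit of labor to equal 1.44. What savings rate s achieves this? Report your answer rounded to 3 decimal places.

At the steady state, Δk = 0, so s·k^α = (n + δ)·k.
Since y* = [s/(n + δ)]^(α/(1−α)), we have s/(n + δ) = (y*)^((1−α)/α) = 1.44^2.5714 = 2.5540.
Therefore s = 2.5540 × (n + δ) = 2.5540 × 0.082 = 0.2094.

s ≈ 0.209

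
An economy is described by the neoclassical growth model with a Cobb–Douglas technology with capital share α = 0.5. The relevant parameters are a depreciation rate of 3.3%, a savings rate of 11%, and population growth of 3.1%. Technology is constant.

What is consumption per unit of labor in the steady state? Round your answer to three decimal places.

In steady state, investment equals break-even investment: s·k^α = (n + δ)·k.
Rearranging, k^(1−α) = s / (n + δ).
k^0.5 = 0.11 / (0.031 + 0.033) = 0.11 / 0.064 = 1.7188
k* = 1.7188^(1/0.5) ≈ 2.9543
y* = (k*)^α = 2.9543^0.5 ≈ 1.7188
c* = (1 − s)·y* = (1 − 0.11) × 1.7188 ≈ 1.5297

c* ≈ 1.530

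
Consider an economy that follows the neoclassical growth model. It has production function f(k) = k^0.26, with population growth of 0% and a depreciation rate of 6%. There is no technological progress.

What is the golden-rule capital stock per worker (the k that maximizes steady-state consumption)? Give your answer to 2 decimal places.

The golden rule sets f'(k) = n + δ, i.e. α·k^(α−1) = n + δ.
So k^(1−α) = α / (n + δ) = 0.26 / 0.060 = 4.3333.
k_gold = 4.3333^(1/0.74) ≈ 7.2538

k_gold ≈ 7.25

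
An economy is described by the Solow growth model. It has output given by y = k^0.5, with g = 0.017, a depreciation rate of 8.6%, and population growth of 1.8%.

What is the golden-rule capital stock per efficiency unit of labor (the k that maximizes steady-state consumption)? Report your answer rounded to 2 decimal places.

k_gold ≈ 17.08

The golden rule sets f'(k) = n + g + δ, i.e. α·k^(α−1) = n + g + δ.
So k^(1−α) = α / (n + g + δ) = 0.5 / 0.121 = 4.1322.
k_gold = 4.1322^(1/0.5) ≈ 17.0751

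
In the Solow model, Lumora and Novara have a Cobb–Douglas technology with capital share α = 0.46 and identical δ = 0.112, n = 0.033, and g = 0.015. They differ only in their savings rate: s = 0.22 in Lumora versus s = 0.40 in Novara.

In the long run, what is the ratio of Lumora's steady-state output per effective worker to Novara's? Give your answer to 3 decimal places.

Steady-state y* = [s/(n + g + δ)]^(α/(1−α)), so the ratio is [ (s_L/(n + g + δ)_L) / (s_N/(n + g + δ)_N) ]^0.8519.
s_L/(n + g + δ)_L = 0.22/0.160 = 1.3750; s_N/(n + g + δ)_N = 0.40/0.160 = 2.5000.
Ratio = (1.3750/2.5000)^0.8519 = 0.5500^0.8519 ≈ 0.6009

ratio ≈ 0.601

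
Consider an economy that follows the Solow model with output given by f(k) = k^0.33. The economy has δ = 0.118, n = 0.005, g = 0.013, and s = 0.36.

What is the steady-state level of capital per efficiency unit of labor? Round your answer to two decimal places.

Steady state requires s·f(k) = (n + g + δ)·k, i.e. s·k^α = (n + g + δ)·k.
Dividing both sides by k: k^(1−α) = s / (n + g + δ).
k^0.67 = 0.36 / (0.005 + 0.013 + 0.118) = 0.36 / 0.136 = 2.6471
k* = 2.6471^(1/0.67) ≈ 4.2756

k* ≈ 4.28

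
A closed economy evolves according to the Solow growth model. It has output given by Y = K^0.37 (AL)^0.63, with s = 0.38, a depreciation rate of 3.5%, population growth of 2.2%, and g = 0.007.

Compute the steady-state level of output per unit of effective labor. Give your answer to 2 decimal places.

At the steady state, Δk = 0, so s·k^α = (n + g + δ)·k.
Dividing both sides by k: k^(1−α) = s / (n + g + δ).
k^0.63 = 0.38 / (0.022 + 0.007 + 0.035) = 0.38 / 0.064 = 5.9375
k* = 5.9375^(1/0.63) ≈ 16.9022
y* = (k*)^α = 16.9022^0.37 ≈ 2.8467

y* ≈ 2.85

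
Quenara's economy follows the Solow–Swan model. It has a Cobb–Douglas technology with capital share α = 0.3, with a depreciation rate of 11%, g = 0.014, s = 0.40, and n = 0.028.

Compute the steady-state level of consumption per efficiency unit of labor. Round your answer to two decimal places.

Steady state requires s·f(k) = (n + g + δ)·k, i.e. s·k^α = (n + g + δ)·k.
Rearranging, k^(1−α) = s / (n + g + δ).
k^0.7 = 0.40 / (0.028 + 0.014 + 0.110) = 0.40 / 0.152 = 2.6316
k* = 2.6316^(1/0.7) ≈ 3.9840
y* = (k*)^α = 3.9840^0.3 ≈ 1.5139
c* = (1 − s)·y* = (1 − 0.40) × 1.5139 ≈ 0.9083

c* = 0.91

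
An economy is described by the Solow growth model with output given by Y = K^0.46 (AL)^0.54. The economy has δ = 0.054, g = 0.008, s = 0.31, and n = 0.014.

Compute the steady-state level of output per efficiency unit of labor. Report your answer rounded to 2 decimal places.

y* ≈ 3.31

In steady state, investment equals break-even investment: s·k^α = (n + g + δ)·k.
Rearranging, k^(1−α) = s / (n + g + δ).
k^0.54 = 0.31 / (0.014 + 0.008 + 0.054) = 0.31 / 0.076 = 4.0789
k* = 4.0789^(1/0.54) ≈ 13.5094
y* = (k*)^α = 13.5094^0.46 ≈ 3.3120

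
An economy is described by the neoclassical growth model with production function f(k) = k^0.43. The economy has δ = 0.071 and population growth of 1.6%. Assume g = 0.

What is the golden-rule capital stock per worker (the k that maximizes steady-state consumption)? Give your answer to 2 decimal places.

The golden rule sets f'(k) = n + δ, i.e. α·k^(α−1) = n + δ.
So k^(1−α) = α / (n + δ) = 0.43 / 0.087 = 4.9425.
k_gold = 4.9425^(1/0.57) ≈ 16.4987

k_gold ≈ 16.50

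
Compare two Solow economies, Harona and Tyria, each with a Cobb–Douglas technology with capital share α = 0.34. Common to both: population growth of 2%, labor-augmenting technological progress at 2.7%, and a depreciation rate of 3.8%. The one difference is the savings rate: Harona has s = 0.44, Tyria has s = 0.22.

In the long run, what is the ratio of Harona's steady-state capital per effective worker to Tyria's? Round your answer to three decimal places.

Steady-state k* = [s/(n + g + δ)]^(1/(1−α)), so the ratio is [ (s_H/(n + g + δ)_H) / (s_T/(n + g + δ)_T) ]^1.5152.
s_H/(n + g + δ)_H = 0.44/0.085 = 5.1765; s_T/(n + g + δ)_T = 0.22/0.085 = 2.5882.
Ratio = (5.1765/2.5882)^1.5152 = 2.0000^1.5152 ≈ 2.8584

k*_H / k*_T ≈ 2.858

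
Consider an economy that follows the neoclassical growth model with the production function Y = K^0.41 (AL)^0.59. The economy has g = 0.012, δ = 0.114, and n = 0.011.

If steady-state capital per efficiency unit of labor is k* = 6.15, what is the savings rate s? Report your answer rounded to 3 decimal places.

Steady state requires s·f(k) = (n + g + δ)·k, i.e. s·k^α = (n + g + δ)·k.
So s / (n + g + δ) = (k*)^(1−α) = 6.15^0.59 = 2.9204.
Therefore s = 2.9204 × (n + g + δ) = 2.9204 × 0.137 = 0.4001.

s ≈ 0.400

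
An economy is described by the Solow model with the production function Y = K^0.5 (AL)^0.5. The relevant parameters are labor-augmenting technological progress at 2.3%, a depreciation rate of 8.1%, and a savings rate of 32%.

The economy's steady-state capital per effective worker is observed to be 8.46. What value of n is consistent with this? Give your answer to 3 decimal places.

n ≈ 0.006

In steady state, investment equals break-even investment: s·k^α = (n + g + δ)·k.
So s / (n + g + δ) = (k*)^(1−α) = 8.46^0.5 = 2.9086.
Therefore n + g + δ = s / 2.9086 = 0.32 / 2.9086 = 0.1100, so n = 0.1100 − 0.104 = 0.0060.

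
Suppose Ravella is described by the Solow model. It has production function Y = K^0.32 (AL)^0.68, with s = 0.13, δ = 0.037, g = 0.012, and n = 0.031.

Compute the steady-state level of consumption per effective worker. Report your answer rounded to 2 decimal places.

c* = 1.09

Steady state requires s·f(k) = (n + g + δ)·k, i.e. s·k^α = (n + g + δ)·k.
Rearranging, k^(1−α) = s / (n + g + δ).
k^0.68 = 0.13 / (0.031 + 0.012 + 0.037) = 0.13 / 0.080 = 1.6250
k* = 1.6250^(1/0.68) ≈ 2.0421
y* = (k*)^α = 2.0421^0.32 ≈ 1.2567
c* = (1 − s)·y* = (1 − 0.13) × 1.2567 ≈ 1.0933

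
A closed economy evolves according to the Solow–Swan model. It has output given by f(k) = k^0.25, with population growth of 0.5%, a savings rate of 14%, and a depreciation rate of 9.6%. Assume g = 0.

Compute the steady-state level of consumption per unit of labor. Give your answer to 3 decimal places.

c* ≈ 0.959

In steady state, investment equals break-even investment: s·k^α = (n + δ)·k.
Dividing both sides by k: k^(1−α) = s / (n + δ).
k^0.75 = 0.14 / (0.005 + 0.096) = 0.14 / 0.101 = 1.3861
k* = 1.3861^(1/0.75) ≈ 1.5455
y* = (k*)^α = 1.5455^0.25 ≈ 1.1150
c* = (1 − s)·y* = (1 − 0.14) × 1.1150 ≈ 0.9589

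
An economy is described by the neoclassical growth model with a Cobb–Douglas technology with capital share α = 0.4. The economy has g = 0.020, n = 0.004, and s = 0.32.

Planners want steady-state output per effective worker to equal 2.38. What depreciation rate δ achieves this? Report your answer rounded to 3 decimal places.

δ ≈ 0.063

Steady state requires s·f(k) = (n + g + δ)·k, i.e. s·k^α = (n + g + δ)·k.
Since y* = [s/(n + g + δ)]^(α/(1−α)), we have s/(n + g + δ) = (y*)^((1−α)/α) = 2.38^1.5 = 3.6717.
Therefore n + g + δ = s / 3.6717 = 0.32 / 3.6717 = 0.0872, so δ = 0.0872 − 0.024 = 0.0632.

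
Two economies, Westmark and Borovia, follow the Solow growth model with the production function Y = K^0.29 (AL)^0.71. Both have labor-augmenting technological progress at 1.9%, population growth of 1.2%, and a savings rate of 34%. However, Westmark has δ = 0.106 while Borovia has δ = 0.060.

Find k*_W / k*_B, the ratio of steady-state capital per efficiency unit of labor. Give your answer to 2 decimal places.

k*_W / k*_B ≈ 0.56

Steady-state k* = [s/(n + g + δ)]^(1/(1−α)), so the ratio is [ (s_W/(n + g + δ)_W) / (s_B/(n + g + δ)_B) ]^1.4085.
s_W/(n + g + δ)_W = 0.34/0.137 = 2.4818; s_B/(n + g + δ)_B = 0.34/0.091 = 3.7363.
Ratio = (2.4818/3.7363)^1.4085 = 0.6642^1.4085 ≈ 0.5620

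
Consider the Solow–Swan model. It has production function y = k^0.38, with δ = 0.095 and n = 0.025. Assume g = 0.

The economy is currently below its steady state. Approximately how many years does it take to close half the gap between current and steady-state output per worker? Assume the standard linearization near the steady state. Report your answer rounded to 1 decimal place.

half-life ≈ 9.3 years

Near the steady state the convergence rate is λ = (1 − α)(n + δ).
λ = (1 − 0.38) × 0.120 = 0.62 × 0.120 = 0.0744
Half-life = ln 2 / λ = 0.6931 / 0.0744 ≈ 9.32 years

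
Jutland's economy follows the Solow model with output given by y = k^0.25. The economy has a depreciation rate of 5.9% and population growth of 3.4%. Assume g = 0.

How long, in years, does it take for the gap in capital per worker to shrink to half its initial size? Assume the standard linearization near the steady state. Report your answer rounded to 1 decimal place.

Near the steady state the convergence rate is λ = (1 − α)(n + δ).
λ = (1 − 0.25) × 0.093 = 0.75 × 0.093 = 0.06975
Half-life = ln 2 / λ = 0.6931 / 0.06975 ≈ 9.94 years

about 9.9 years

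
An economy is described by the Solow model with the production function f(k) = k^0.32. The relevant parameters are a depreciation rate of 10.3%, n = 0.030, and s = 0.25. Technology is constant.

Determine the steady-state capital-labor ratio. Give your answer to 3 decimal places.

k* ≈ 2.530

Steady state requires s·f(k) = (n + δ)·k, i.e. s·k^α = (n + δ)·k.
Rearranging, k^(1−α) = s / (n + δ).
k^0.68 = 0.25 / (0.030 + 0.103) = 0.25 / 0.133 = 1.8797
k* = 1.8797^(1/0.68) ≈ 2.5297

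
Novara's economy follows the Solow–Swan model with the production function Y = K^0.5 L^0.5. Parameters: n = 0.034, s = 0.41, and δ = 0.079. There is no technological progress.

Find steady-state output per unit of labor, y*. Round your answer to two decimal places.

y* ≈ 3.63

At the steady state, Δk = 0, so s·k^α = (n + δ)·k.
Rearranging, k^(1−α) = s / (n + δ).
k^0.5 = 0.41 / (0.034 + 0.079) = 0.41 / 0.113 = 3.6283
k* = 3.6283^(1/0.5) ≈ 13.1646
y* = (k*)^α = 13.1646^0.5 ≈ 3.6283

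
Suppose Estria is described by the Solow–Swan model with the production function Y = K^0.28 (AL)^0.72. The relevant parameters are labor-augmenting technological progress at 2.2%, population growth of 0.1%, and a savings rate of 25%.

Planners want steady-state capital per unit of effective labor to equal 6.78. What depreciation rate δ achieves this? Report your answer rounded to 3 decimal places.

In steady state, investment equals break-even investment: s·k^α = (n + g + δ)·k.
So s / (n + g + δ) = (k*)^(1−α) = 6.78^0.72 = 3.9672.
Therefore n + g + δ = s / 3.9672 = 0.25 / 3.9672 = 0.0630, so δ = 0.0630 − 0.023 = 0.0400.

δ ≈ 0.040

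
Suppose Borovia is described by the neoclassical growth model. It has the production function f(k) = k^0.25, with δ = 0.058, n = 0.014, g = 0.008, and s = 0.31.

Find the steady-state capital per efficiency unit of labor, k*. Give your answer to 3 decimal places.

Steady state requires s·f(k) = (n + g + δ)·k, i.e. s·k^α = (n + g + δ)·k.
Rearranging, k^(1−α) = s / (n + g + δ).
k^0.75 = 0.31 / (0.014 + 0.008 + 0.058) = 0.31 / 0.080 = 3.8750
k* = 3.8750^(1/0.75) ≈ 6.0864

k* ≈ 6.086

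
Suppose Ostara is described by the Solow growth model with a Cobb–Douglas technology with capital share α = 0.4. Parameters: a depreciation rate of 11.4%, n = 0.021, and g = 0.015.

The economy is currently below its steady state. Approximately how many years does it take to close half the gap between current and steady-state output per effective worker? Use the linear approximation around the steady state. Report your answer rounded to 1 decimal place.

Near the steady state the convergence rate is λ = (1 − α)(n + g + δ).
λ = (1 − 0.4) × 0.150 = 0.6 × 0.150 = 0.0900
Half-life = ln 2 / λ = 0.6931 / 0.0900 ≈ 7.70 years

about 7.7 years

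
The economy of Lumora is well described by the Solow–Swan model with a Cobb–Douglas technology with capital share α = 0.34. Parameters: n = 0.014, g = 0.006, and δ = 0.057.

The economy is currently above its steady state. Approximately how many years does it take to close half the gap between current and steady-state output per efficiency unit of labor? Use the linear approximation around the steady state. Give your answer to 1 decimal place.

Near the steady state the convergence rate is λ = (1 − α)(n + g + δ).
λ = (1 − 0.34) × 0.077 = 0.66 × 0.077 = 0.05082
Half-life = ln 2 / λ = 0.6931 / 0.05082 ≈ 13.64 years

t_½ ≈ 13.6 years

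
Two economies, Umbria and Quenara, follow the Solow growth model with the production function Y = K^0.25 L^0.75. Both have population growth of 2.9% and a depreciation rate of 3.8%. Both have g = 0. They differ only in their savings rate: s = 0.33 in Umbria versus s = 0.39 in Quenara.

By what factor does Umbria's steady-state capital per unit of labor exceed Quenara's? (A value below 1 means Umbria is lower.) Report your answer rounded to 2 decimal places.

Steady-state k* = [s/(n + δ)]^(1/(1−α)), so the ratio is [ (s_U/(n + δ)_U) / (s_Q/(n + δ)_Q) ]^1.3333.
s_U/(n + δ)_U = 0.33/0.067 = 4.9254; s_Q/(n + δ)_Q = 0.39/0.067 = 5.8209.
Ratio = (4.9254/5.8209)^1.3333 = 0.8462^1.3333 ≈ 0.8004

k*_U / k*_Q ≈ 0.80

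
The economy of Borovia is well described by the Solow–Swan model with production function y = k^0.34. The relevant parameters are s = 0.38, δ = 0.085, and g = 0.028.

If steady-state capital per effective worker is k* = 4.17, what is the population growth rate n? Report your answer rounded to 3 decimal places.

Steady state requires s·f(k) = (n + g + δ)·k, i.e. s·k^α = (n + g + δ)·k.
So s / (n + g + δ) = (k*)^(1−α) = 4.17^0.66 = 2.5662.
Therefore n + g + δ = s / 2.5662 = 0.38 / 2.5662 = 0.1481, so n = 0.1481 − 0.113 = 0.0351.

n ≈ 0.035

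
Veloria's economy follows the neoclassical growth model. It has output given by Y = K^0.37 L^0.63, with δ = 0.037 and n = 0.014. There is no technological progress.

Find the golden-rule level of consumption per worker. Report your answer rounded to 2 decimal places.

c_gold ≈ 2.02

At the golden rule, f'(k) = n + δ, so α·k^(α−1) = n + δ and k_gold = (α/(n + δ))^(1/(1−α)).
k_gold = (0.37/0.051)^(1/0.63) = 7.2549^1.5873 ≈ 23.2317
c_gold = f(k_gold) − (n + δ)·k_gold = 3.2022 − 0.051×23.2317 ≈ 2.0174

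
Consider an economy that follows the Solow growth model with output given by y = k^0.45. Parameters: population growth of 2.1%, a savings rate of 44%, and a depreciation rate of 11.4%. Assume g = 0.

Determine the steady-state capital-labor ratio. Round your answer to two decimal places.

k* = 8.57

In steady state, investment equals break-even investment: s·k^α = (n + δ)·k.
Rearranging, k^(1−α) = s / (n + δ).
k^0.55 = 0.44 / (0.021 + 0.114) = 0.44 / 0.135 = 3.2593
k* = 3.2593^(1/0.55) ≈ 8.5695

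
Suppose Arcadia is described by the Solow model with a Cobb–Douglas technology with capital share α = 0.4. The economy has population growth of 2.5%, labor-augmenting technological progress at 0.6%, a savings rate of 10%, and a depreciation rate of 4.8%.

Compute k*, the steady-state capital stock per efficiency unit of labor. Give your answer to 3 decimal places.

k* ≈ 1.481

Steady state requires s·f(k) = (n + g + δ)·k, i.e. s·k^α = (n + g + δ)·k.
Dividing both sides by k: k^(1−α) = s / (n + g + δ).
k^0.6 = 0.10 / (0.025 + 0.006 + 0.048) = 0.10 / 0.079 = 1.2658
k* = 1.2658^(1/0.6) ≈ 1.4812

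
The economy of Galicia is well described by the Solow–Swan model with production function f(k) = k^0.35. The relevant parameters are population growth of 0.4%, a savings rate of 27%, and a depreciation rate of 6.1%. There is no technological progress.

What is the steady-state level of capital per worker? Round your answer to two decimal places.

Steady state requires s·f(k) = (n + δ)·k, i.e. s·k^α = (n + δ)·k.
Rearranging, k^(1−α) = s / (n + δ).
k^0.65 = 0.27 / (0.004 + 0.061) = 0.27 / 0.065 = 4.1538
k* = 4.1538^(1/0.65) ≈ 8.9424

k* = 8.94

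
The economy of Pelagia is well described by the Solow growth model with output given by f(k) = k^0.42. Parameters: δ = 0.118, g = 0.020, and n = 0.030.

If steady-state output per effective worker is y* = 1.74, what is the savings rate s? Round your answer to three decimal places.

Steady state requires s·f(k) = (n + g + δ)·k, i.e. s·k^α = (n + g + δ)·k.
Since y* = [s/(n + g + δ)]^(α/(1−α)), we have s/(n + g + δ) = (y*)^((1−α)/α) = 1.74^1.381 = 2.1488.
Therefore s = 2.1488 × (n + g + δ) = 2.1488 × 0.168 = 0.3610.

s ≈ 0.361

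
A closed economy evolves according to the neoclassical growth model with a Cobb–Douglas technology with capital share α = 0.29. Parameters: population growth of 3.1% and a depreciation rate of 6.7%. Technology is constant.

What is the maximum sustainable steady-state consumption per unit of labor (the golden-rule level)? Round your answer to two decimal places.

c_gold ≈ 1.11

At the golden rule, f'(k) = n + δ, so α·k^(α−1) = n + δ and k_gold = (α/(n + δ))^(1/(1−α)).
k_gold = (0.29/0.098)^(1/0.71) = 2.9592^1.4085 ≈ 4.6094
c_gold = f(k_gold) − (n + δ)·k_gold = 1.5576 − 0.098×4.6094 ≈ 1.1059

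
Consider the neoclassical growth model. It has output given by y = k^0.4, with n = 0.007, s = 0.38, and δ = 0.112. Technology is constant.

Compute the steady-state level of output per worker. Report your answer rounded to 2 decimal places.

y* = 2.17

In steady state, investment equals break-even investment: s·k^α = (n + δ)·k.
Dividing both sides by k: k^(1−α) = s / (n + δ).
k^0.6 = 0.38 / (0.007 + 0.112) = 0.38 / 0.119 = 3.1933
k* = 3.1933^(1/0.6) ≈ 6.9247
y* = (k*)^α = 6.9247^0.4 ≈ 2.1685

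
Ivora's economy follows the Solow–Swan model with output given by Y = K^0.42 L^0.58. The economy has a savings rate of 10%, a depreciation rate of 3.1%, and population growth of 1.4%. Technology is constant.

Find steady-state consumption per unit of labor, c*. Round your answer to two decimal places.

c* ≈ 1.60

At the steady state, Δk = 0, so s·k^α = (n + δ)·k.
Rearranging, k^(1−α) = s / (n + δ).
k^0.58 = 0.10 / (0.014 + 0.031) = 0.10 / 0.045 = 2.2222
k* = 2.2222^(1/0.58) ≈ 3.9619
y* = (k*)^α = 3.9619^0.42 ≈ 1.7829
c* = (1 − s)·y* = (1 − 0.10) × 1.7829 ≈ 1.6046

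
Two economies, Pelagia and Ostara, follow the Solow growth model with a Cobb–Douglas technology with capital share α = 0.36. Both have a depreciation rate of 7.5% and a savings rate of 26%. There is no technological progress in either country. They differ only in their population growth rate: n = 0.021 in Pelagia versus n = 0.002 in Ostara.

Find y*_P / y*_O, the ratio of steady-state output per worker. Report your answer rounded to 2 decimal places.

Steady-state y* = [s/(n + δ)]^(α/(1−α)), so the ratio is [ (s_P/(n + δ)_P) / (s_O/(n + δ)_O) ]^0.5625.
s_P/(n + δ)_P = 0.26/0.096 = 2.7083; s_O/(n + δ)_O = 0.26/0.077 = 3.3766.
Ratio = (2.7083/3.3766)^0.5625 = 0.8021^0.5625 ≈ 0.8833

ratio ≈ 0.88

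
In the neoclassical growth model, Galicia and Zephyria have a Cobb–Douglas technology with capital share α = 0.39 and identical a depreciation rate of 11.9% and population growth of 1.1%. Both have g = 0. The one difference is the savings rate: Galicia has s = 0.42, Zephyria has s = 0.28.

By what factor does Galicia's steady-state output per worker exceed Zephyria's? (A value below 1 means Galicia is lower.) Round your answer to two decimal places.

y*_G / y*_Z ≈ 1.30

Steady-state y* = [s/(n + δ)]^(α/(1−α)), so the ratio is [ (s_G/(n + δ)_G) / (s_Z/(n + δ)_Z) ]^0.6393.
s_G/(n + δ)_G = 0.42/0.130 = 3.2308; s_Z/(n + δ)_Z = 0.28/0.130 = 2.1538.
Ratio = (3.2308/2.1538)^0.6393 = 1.5000^0.6393 ≈ 1.2959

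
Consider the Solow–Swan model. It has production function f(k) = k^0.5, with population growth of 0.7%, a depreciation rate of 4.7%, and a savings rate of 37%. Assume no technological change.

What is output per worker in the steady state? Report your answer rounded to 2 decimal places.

y* = 6.85

Steady state requires s·f(k) = (n + δ)·k, i.e. s·k^α = (n + δ)·k.
Rearranging, k^(1−α) = s / (n + δ).
k^0.5 = 0.37 / (0.007 + 0.047) = 0.37 / 0.054 = 6.8519
k* = 6.8519^(1/0.5) ≈ 46.9485
y* = (k*)^α = 46.9485^0.5 ≈ 6.8519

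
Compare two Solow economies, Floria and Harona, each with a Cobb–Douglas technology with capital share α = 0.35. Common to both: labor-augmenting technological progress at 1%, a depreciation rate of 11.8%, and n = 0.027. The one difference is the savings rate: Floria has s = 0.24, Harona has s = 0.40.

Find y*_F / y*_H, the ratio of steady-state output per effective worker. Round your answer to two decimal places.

Steady-state y* = [s/(n + g + δ)]^(α/(1−α)), so the ratio is [ (s_F/(n + g + δ)_F) / (s_H/(n + g + δ)_H) ]^0.5385.
s_F/(n + g + δ)_F = 0.24/0.155 = 1.5484; s_H/(n + g + δ)_H = 0.40/0.155 = 2.5806.
Ratio = (1.5484/2.5806)^0.5385 = 0.6000^0.5385 ≈ 0.7595

y*_F / y*_H ≈ 0.76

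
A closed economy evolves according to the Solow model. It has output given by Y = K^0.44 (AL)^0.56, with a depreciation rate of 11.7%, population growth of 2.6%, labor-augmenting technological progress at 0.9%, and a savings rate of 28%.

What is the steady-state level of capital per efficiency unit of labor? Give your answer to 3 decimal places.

Steady state requires s·f(k) = (n + g + δ)·k, i.e. s·k^α = (n + g + δ)·k.
Dividing both sides by k: k^(1−α) = s / (n + g + δ).
k^0.56 = 0.28 / (0.026 + 0.009 + 0.117) = 0.28 / 0.152 = 1.8421
k* = 1.8421^(1/0.56) ≈ 2.9770

k* = 2.977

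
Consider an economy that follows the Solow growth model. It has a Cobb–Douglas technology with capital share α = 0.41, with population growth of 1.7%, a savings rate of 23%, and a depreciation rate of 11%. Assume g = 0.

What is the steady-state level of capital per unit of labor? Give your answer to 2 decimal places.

At the steady state, Δk = 0, so s·k^α = (n + δ)·k.
Dividing both sides by k: k^(1−α) = s / (n + δ).
k^0.59 = 0.23 / (0.017 + 0.110) = 0.23 / 0.127 = 1.8110
k* = 1.8110^(1/0.59) ≈ 2.7362

k* = 2.74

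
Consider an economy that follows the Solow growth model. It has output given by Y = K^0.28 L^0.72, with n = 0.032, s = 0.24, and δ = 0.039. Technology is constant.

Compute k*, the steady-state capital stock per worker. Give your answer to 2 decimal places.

k* = 5.43

In steady state, investment equals break-even investment: s·k^α = (n + δ)·k.
Rearranging, k^(1−α) = s / (n + δ).
k^0.72 = 0.24 / (0.032 + 0.039) = 0.24 / 0.071 = 3.3803
k* = 3.3803^(1/0.72) ≈ 5.4283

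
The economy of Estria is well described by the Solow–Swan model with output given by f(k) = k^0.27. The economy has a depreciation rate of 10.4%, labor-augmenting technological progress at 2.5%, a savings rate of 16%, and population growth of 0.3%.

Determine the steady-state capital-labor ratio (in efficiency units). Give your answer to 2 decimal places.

k* = 1.30

At the steady state, Δk = 0, so s·k^α = (n + g + δ)·k.
Rearranging, k^(1−α) = s / (n + g + δ).
k^0.73 = 0.16 / (0.003 + 0.025 + 0.104) = 0.16 / 0.132 = 1.2121
k* = 1.2121^(1/0.73) ≈ 1.3015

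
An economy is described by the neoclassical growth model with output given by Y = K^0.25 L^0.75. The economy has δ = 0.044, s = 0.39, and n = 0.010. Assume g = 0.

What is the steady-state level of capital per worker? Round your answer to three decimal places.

k* = 13.960

At the steady state, Δk = 0, so s·k^α = (n + δ)·k.
Dividing both sides by k: k^(1−α) = s / (n + δ).
k^0.75 = 0.39 / (0.010 + 0.044) = 0.39 / 0.054 = 7.2222
k* = 7.2222^(1/0.75) ≈ 13.9602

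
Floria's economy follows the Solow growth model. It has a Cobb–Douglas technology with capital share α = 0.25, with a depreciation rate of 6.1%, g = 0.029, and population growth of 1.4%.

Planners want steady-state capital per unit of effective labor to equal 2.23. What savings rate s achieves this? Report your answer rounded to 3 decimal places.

In steady state, investment equals break-even investment: s·k^α = (n + g + δ)·k.
So s / (n + g + δ) = (k*)^(1−α) = 2.23^0.75 = 1.8249.
Therefore s = 1.8249 × (n + g + δ) = 1.8249 × 0.104 = 0.1898.

s ≈ 0.190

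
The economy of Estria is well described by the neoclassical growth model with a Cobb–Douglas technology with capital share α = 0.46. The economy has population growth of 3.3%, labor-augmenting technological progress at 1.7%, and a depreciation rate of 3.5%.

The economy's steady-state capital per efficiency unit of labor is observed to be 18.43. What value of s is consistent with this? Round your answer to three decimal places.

s ≈ 0.410

At the steady state, Δk = 0, so s·k^α = (n + g + δ)·k.
So s / (n + g + δ) = (k*)^(1−α) = 18.43^0.54 = 4.8237.
Therefore s = 4.8237 × (n + g + δ) = 4.8237 × 0.085 = 0.4100.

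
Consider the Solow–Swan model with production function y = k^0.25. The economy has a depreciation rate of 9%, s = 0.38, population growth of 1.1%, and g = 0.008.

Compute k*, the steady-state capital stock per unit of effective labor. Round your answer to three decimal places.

k* = 5.286

Steady state requires s·f(k) = (n + g + δ)·k, i.e. s·k^α = (n + g + δ)·k.
Dividing both sides by k: k^(1−α) = s / (n + g + δ).
k^0.75 = 0.38 / (0.011 + 0.008 + 0.090) = 0.38 / 0.109 = 3.4862
k* = 3.4862^(1/0.75) ≈ 5.2861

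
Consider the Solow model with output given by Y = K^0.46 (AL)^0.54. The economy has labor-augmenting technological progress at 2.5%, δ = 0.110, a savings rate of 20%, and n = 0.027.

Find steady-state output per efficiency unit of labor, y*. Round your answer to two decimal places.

In steady state, investment equals break-even investment: s·k^α = (n + g + δ)·k.
Rearranging, k^(1−α) = s / (n + g + δ).
k^0.54 = 0.20 / (0.027 + 0.025 + 0.110) = 0.20 / 0.162 = 1.2346
k* = 1.2346^(1/0.54) ≈ 1.4774
y* = (k*)^α = 1.4774^0.46 ≈ 1.1967

y* ≈ 1.20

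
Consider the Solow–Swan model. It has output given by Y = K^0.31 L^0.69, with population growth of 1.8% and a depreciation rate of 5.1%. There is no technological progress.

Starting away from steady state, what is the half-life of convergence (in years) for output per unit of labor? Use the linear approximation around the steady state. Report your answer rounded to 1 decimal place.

Near the steady state the convergence rate is λ = (1 − α)(n + δ).
λ = (1 − 0.31) × 0.069 = 0.69 × 0.069 = 0.04761
Half-life = ln 2 / λ = 0.6931 / 0.04761 ≈ 14.56 years

about 14.6 years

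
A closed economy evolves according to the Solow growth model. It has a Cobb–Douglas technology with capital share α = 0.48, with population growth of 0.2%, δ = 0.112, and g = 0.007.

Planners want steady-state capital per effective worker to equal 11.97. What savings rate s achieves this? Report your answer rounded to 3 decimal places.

In steady state, investment equals break-even investment: s·k^α = (n + g + δ)·k.
So s / (n + g + δ) = (k*)^(1−α) = 11.97^0.52 = 3.6359.
Therefore s = 3.6359 × (n + g + δ) = 3.6359 × 0.121 = 0.4399.

s ≈ 0.440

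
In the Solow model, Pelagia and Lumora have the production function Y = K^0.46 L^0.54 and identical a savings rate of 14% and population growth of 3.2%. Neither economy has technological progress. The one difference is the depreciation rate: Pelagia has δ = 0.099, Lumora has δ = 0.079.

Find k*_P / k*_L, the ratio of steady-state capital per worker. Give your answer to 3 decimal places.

Steady-state k* = [s/(n + δ)]^(1/(1−α)), so the ratio is [ (s_P/(n + δ)_P) / (s_L/(n + δ)_L) ]^1.8519.
s_P/(n + δ)_P = 0.14/0.131 = 1.0687; s_L/(n + δ)_L = 0.14/0.111 = 1.2613.
Ratio = (1.0687/1.2613)^1.8519 = 0.8473^1.8519 ≈ 0.7358

ratio ≈ 0.736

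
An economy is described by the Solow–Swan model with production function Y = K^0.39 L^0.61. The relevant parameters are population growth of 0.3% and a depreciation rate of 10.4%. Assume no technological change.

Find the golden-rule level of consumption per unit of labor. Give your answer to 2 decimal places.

c_gold ≈ 1.39

At the golden rule, f'(k) = n + δ, so α·k^(α−1) = n + δ and k_gold = (α/(n + δ))^(1/(1−α)).
k_gold = (0.39/0.107)^(1/0.61) = 3.6449^1.6393 ≈ 8.3324
c_gold = f(k_gold) − (n + δ)·k_gold = 2.2861 − 0.107×8.3324 ≈ 1.3945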